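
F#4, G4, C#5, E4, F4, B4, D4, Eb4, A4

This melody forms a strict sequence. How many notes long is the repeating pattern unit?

9 notes total. Splitting into 3 groups of 3:
F#4 G4 C#5 | E4 F4 B4 | D4 Eb4 A4
Each cell is the previous one down a 2nd — so the unit is 3 notes.

3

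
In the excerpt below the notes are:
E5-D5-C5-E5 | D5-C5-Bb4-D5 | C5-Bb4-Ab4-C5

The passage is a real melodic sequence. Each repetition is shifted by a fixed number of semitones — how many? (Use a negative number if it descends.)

With a 4-note motive the entries are E5, D5, C5, each down a 2nd from the previous.
E5 to D5 spans -2 semitones.

-2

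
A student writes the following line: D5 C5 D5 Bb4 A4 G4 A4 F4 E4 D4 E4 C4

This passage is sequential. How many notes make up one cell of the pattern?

4

Try groups of 4 (3 cells in 12 notes):
D5 C5 D5 Bb4 | A4 G4 A4 F4 | E4 D4 E4 C4
Each cell is the previous one down a 4th — so the unit is 4 notes.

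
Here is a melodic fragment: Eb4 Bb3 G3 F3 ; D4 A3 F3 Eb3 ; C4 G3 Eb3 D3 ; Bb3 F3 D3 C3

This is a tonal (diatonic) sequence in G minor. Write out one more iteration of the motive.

A3 Eb3 C3 Bb2

Taking 4-note groups, the heads are Eb4, D4, C4, Bb3: the pattern moves down a 2nd.
Statement 5 starts on A3 and keeps the same diatonic contour: A3 Eb3 C3 Bb2.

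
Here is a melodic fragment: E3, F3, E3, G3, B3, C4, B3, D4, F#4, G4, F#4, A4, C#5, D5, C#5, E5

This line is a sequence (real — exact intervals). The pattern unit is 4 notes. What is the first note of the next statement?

With a 4-note motive the entries are E3, B3, F#4, C#5, each up a 5th from the previous.
The next head, up a 5th from C#5, is G#5.

G#5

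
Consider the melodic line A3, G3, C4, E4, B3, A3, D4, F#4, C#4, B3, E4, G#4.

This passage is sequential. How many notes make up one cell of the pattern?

4

Try groups of 4 (3 cells in 12 notes):
A3 G3 C4 E4 | B3 A3 D4 F#4 | C#4 B3 E4 G#4
Each cell is the previous one up a 2nd — so the unit is 4 notes.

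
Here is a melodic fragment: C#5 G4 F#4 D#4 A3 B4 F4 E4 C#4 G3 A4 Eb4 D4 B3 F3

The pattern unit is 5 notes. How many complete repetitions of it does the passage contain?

3

15 notes in groups of 5 gives 15/5 = 3 statements.
Starts: C#5, B4, A4 — each down a 2nd.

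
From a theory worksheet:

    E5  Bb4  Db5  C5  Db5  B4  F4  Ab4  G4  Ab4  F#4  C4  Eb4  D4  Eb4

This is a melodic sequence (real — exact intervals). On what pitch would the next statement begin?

Unit = 5 notes; the statements start on E5, B4, F#4, moving down a 4th each time.
The next head, down a 4th from F#4, is C#4.

C#4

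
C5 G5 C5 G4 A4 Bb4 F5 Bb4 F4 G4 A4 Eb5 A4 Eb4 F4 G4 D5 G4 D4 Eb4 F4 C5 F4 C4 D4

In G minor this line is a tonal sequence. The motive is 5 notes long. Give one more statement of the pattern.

The 5-note cells begin on C5, Bb4, A4, G4, F4 — each down a 2nd from the last.
So cell 6 is Eb4 Bb4 Eb4 Bb3 C4.

Eb4 Bb4 Eb4 Bb3 C4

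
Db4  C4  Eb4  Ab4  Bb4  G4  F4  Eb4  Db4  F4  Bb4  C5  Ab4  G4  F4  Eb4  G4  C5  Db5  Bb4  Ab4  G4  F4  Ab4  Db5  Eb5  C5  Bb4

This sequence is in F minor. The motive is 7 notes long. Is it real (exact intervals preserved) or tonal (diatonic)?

Every note is diatonic to F minor.
Cell 1 has -1 semitones from note 1 to 2, but cell 2 has -2 — the interval quality changes while the contour stays the same, which is the hallmark of a tonal sequence.

tonal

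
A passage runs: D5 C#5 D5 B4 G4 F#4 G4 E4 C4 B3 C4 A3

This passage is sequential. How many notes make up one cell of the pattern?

4

There are 12 notes; a 4-note unit gives 3 cells:
D5 C#5 D5 B4 | G4 F#4 G4 E4 | C4 B3 C4 A3
Each cell is the previous one down a 5th — so the unit is 4 notes.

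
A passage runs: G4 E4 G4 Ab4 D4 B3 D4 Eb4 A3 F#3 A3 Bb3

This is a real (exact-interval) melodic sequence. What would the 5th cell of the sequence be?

B2 G#2 B2 C3

Unit = 4 notes; the statements start on G4, D4, A3, moving down a 4th each time.
Carrying on: E3 → B2.
So cell 5 is B2 G#2 B2 C3.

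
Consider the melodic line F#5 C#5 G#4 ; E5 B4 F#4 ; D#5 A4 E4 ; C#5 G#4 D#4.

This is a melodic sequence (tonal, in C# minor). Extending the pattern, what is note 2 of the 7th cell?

Grouping in 3s, the 2nd note of each cell is C#5, B4, A4, G#4.
Carrying that down a 2nd forward: F#4 → E4 → D#4.

D#4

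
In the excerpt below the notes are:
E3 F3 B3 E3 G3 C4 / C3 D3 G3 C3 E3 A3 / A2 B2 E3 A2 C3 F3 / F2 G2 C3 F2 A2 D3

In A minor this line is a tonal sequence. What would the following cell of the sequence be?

D2 E2 A2 D2 F2 B2

Unit = 6 notes; the statements start on E3, C3, A2, F2, moving down a 3rd each time.
Statement 5 starts on D2 and keeps the same diatonic contour: D2 E2 A2 D2 F2 B2.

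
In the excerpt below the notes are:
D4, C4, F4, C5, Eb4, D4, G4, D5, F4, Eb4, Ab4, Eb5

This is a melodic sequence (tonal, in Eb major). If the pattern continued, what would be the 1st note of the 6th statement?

Bb4

Grouping in 4s, the 1st note of each cell is D4, Eb4, F4.
Each moves up a 2nd. Continuing: G4 → Ab4 → Bb4.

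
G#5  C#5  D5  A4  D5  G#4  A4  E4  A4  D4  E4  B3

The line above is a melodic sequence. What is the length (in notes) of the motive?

4

12 notes total. Splitting into 3 groups of 4:
G#5 C#5 D5 A4 | D5 G#4 A4 E4 | A4 D4 E4 B3
That's a consistent down a 4th shift per cell, and no other grouping gives one.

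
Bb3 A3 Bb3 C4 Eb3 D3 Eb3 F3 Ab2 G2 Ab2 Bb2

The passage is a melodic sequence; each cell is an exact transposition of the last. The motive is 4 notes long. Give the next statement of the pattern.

The 4-note cells begin on Bb3, Eb3, Ab2 — each down a 5th from the last.
From Db2 the exact shape gives Db2 C2 Db2 Eb2.

Db2 C2 Db2 Eb2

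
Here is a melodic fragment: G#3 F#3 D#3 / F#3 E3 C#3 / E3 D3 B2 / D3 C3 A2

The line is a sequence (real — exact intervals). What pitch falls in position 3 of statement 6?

F2

Grouping in 3s, the 3rd note of each cell is D#3, C#3, B2, A2.
Each moves down a 2nd. Continuing: G2 → F2.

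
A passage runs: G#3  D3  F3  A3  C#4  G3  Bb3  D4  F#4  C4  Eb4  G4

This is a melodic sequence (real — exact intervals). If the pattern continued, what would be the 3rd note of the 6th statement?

Gb5

Grouping in 4s, the 3rd note of each cell is F3, Bb3, Eb4.
Carrying that up a 4th forward: Ab4 → Db5 → Gb5.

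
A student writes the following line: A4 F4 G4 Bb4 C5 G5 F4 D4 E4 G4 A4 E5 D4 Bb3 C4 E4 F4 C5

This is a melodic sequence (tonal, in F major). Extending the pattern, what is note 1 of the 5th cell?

With 6-note cells, note 1 of each statement runs A4, F4, D4.
Carrying that down a 3rd forward: Bb3 → G3.

G3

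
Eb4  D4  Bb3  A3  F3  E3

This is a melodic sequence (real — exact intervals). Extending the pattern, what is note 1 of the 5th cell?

With 2-note cells, note 1 of each statement runs Eb4, Bb3, F3.
Extending down a 4th: C3 → G2.

G2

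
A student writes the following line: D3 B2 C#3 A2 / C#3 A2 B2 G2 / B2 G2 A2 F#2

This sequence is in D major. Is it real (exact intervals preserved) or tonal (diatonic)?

tonal

Every note is diatonic to D major.
Cell 1 has -3 semitones from note 1 to 2, but cell 2 has -4 — the interval quality changes while the contour stays the same, which is the hallmark of a tonal sequence.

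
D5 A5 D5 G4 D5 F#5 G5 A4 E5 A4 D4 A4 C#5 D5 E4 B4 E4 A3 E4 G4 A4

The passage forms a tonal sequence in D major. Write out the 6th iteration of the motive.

Taking 7-note groups, the heads are D5, A4, E4: the pattern moves down a 4th.
Extending down a 4th: B3 → F#3 → C#3.
From C#3 the diatonic shape gives C#3 G3 C#3 F#2 C#3 E3 F#3.

C#3 G3 C#3 F#2 C#3 E3 F#3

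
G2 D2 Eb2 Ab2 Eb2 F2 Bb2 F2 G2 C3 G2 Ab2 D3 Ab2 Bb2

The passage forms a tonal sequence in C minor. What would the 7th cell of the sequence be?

F3 C3 D3

Taking 3-note groups, the heads are G2, Ab2, Bb2, C3, D3: the pattern moves up a 2nd.
Continuing the starts: Eb3 → F3.
So cell 7 is F3 C3 D3.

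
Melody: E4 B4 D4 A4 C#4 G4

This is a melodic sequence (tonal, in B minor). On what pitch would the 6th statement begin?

Taking 2-note groups, the heads are E4, D4, C#4: the pattern moves down a 2nd.
Continuing: B3 → A3 → G3. Statement 6 starts on G3.

G3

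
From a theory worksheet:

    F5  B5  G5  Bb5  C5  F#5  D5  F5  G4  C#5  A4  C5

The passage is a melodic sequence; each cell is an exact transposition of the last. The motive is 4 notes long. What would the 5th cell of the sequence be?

A3 D#4 B3 D4

Taking 4-note groups, the heads are F5, C5, G4: the pattern moves down a 4th.
Continuing the starts: D4 → A3.
From A3 the exact shape gives A3 D#4 B3 D4.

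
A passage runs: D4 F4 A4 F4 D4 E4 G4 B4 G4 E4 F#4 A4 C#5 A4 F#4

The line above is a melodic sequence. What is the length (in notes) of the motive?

There are 15 notes; a 5-note unit gives 3 cells:
D4 F4 A4 F4 D4 | E4 G4 B4 G4 E4 | F#4 A4 C#5 A4 F#4
Every group is a transposition up a 2nd of the one before; no shorter unit works.

5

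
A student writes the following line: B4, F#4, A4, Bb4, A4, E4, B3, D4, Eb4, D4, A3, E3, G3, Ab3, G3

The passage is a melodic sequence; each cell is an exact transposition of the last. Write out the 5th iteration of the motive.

Unit = 5 notes; the statements start on B4, E4, A3, moving down a 5th each time.
Continuing the starts: D3 → G2.
Statement 5 starts on G2 and keeps the same exact contour: G2 D2 F2 Gb2 F2.

G2 D2 F2 Gb2 F2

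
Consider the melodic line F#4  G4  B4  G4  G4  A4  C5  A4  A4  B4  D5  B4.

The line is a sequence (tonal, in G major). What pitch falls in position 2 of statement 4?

Grouping in 4s, the 2nd note of each cell is G4, A4, B4.
One more up a 2nd gives C5.

C5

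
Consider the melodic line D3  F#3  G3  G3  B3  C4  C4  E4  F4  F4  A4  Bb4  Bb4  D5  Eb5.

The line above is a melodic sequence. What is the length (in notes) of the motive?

3

Try groups of 3 (5 cells in 15 notes):
D3 F#3 G3 | G3 B3 C4 | C4 E4 F4 | F4 A4 Bb4 | Bb4 D5 Eb5
That's a consistent up a 4th shift per cell, and no other grouping gives one.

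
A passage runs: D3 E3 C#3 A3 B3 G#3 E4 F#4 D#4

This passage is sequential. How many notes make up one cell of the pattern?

3

There are 9 notes; a 3-note unit gives 3 cells:
D3 E3 C#3 | A3 B3 G#3 | E4 F#4 D#4
Every group is a transposition up a 5th of the one before; no shorter unit works.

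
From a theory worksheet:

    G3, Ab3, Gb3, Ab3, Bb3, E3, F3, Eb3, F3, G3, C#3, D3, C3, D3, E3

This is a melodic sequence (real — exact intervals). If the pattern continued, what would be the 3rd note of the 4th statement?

The unit is 5 notes. Position-3 pitches of the 3 shown cells: Gb3, Eb3, C3.
From C3, down a 3rd gives A2.

A2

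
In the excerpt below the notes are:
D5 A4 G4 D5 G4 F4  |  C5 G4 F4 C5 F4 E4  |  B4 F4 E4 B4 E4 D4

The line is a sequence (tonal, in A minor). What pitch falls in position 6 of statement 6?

A3

Grouping in 6s, the 6th note of each cell is F4, E4, D4.
Carrying that down a 2nd forward: C4 → B3 → A3.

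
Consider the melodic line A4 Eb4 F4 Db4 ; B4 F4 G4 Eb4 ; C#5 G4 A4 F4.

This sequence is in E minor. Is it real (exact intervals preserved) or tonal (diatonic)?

Each cell has the same semitone pattern (-6, 2, -4) — intervals are preserved exactly.
And Eb4 lies outside E minor, so the sequence is real rather than tonal.

real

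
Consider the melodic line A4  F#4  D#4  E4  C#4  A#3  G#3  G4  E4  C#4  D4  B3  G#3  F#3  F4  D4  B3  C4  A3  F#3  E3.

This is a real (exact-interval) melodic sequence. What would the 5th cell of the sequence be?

Db4 Bb3 G3 Ab3 F3 D3 C3

The 7-note cells begin on A4, G4, F4 — each down a 2nd from the last.
Extending down a 2nd: Eb4 → Db4.
From Db4 the exact shape gives Db4 Bb3 G3 Ab3 F3 D3 C3.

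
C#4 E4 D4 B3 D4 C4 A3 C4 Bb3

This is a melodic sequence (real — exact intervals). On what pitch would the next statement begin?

G3

Taking 3-note groups, the heads are C#4, B3, A3: the pattern moves down a 2nd.
One more step down a 2nd gives G3.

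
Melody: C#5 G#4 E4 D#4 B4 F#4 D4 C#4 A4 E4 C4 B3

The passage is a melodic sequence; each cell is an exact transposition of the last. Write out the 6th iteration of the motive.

Eb4 Bb3 Gb3 F3

The 4-note cells begin on C#5, B4, A4 — each down a 2nd from the last.
Carrying on: G4 → F4 → Eb4.
So cell 6 is Eb4 Bb3 Gb3 F3.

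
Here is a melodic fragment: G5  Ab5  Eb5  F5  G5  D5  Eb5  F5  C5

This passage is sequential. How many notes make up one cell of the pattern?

3

Try groups of 3 (3 cells in 9 notes):
G5 Ab5 Eb5 | F5 G5 D5 | Eb5 F5 C5
That's a consistent down a 2nd shift per cell, and no other grouping gives one.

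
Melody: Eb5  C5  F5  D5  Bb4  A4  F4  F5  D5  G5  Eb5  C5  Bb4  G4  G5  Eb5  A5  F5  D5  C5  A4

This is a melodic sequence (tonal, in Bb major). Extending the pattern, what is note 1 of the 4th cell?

A5

With 7-note cells, note 1 of each statement runs Eb5, F5, G5.
Each moves up a 2nd; the next is A5.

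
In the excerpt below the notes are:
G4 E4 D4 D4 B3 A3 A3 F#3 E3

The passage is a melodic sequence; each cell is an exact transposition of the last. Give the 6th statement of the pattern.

F#2 D#2 C#2

With a 3-note motive the entries are G4, D4, A3, each down a 4th from the previous.
Extending down a 4th: E3 → B2 → F#2.
Statement 6 starts on F#2 and keeps the same exact contour: F#2 D#2 C#2.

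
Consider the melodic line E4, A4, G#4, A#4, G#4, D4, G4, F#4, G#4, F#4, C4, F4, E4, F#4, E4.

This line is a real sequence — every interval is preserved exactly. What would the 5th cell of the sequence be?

Ab3 Db4 C4 D4 C4

Taking 5-note groups, the heads are E4, D4, C4: the pattern moves down a 2nd.
Continuing the starts: Bb3 → Ab3.
So cell 5 is Ab3 Db4 C4 D4 C4.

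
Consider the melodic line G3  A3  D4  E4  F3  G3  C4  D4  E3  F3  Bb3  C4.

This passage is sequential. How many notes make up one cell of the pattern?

Try groups of 4 (3 cells in 12 notes):
G3 A3 D4 E4 | F3 G3 C4 D4 | E3 F3 Bb3 C4
Every group is a transposition down a 2nd of the one before; no shorter unit works.

4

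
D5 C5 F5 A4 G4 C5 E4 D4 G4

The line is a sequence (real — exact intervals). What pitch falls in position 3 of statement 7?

The unit is 3 notes. Position-3 pitches of the 3 shown cells: F5, C5, G4.
Extending down a 4th: D4 → A3 → E3 → B2.

B2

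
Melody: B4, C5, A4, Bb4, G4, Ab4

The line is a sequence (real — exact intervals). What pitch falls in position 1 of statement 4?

Grouping in 2s, the 1st note of each cell is B4, A4, G4.
One more down a 2nd gives F4.

F4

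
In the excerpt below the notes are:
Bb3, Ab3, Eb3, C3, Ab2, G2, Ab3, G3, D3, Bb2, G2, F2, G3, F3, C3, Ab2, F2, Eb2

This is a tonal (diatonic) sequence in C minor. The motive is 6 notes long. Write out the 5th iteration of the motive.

Eb3 D3 Ab2 F2 D2 C2

The 6-note cells begin on Bb3, Ab3, G3 — each down a 2nd from the last.
Extending down a 2nd: F3 → Eb3.
Statement 5 starts on Eb3 and keeps the same diatonic contour: Eb3 D3 Ab2 F2 D2 C2.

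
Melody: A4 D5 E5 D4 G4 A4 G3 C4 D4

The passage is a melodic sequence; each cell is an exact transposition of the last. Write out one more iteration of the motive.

With a 3-note motive the entries are A4, D4, G3, each down a 5th from the previous.
So cell 4 is C3 F3 G3.

C3 F3 G3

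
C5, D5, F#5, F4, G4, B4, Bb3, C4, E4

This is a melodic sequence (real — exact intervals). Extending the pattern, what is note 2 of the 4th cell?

The unit is 3 notes. Position-2 pitches of the 3 shown cells: D5, G4, C4.
One more down a 5th gives F3.

F3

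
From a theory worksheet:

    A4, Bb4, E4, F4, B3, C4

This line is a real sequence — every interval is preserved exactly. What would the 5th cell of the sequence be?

The 2-note cells begin on A4, E4, B3 — each down a 4th from the last.
Extending down a 4th: F#3 → C#3.
From C#3 the exact shape gives C#3 D3.

C#3 D3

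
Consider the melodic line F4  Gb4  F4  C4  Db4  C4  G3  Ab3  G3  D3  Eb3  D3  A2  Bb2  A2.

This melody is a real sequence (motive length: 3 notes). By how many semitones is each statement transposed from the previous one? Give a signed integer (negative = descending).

The 3-note cells begin on F4, C4, G3, D3, A2 — each down a 4th from the last.
F4→C4 is 60 − 65 = -5 semitones.

-5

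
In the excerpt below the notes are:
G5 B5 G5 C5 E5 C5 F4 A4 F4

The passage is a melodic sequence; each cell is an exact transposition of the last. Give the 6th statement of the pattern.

Ab2 C3 Ab2

With a 3-note motive the entries are G5, C5, F4, each down a 5th from the previous.
Extending down a 5th: Bb3 → Eb3 → Ab2.
So cell 6 is Ab2 C3 Ab2.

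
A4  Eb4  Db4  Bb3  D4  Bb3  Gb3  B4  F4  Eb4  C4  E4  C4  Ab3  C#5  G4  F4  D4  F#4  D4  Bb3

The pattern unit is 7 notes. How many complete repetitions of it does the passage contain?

21 notes in groups of 7 gives 21/7 = 3 statements.
Starts: A4, B4, C#5 — each up a 2nd.

3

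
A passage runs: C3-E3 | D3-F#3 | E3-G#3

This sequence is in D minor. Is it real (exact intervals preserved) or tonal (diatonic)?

real

Each cell has the same semitone pattern (4,) — intervals are preserved exactly.
And F#3 lies outside D minor, so the sequence is real rather than tonal.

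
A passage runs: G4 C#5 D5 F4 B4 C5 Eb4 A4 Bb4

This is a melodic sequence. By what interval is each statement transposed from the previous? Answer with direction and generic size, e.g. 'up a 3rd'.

down a 2nd

The 3-note cells begin on G4, F4, Eb4 — each down a 2nd from the last.
G4 to F4 is down a 2nd.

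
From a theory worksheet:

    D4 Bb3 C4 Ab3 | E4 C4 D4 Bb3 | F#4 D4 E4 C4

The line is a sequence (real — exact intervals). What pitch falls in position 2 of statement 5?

F#4

The unit is 4 notes. Position-2 pitches of the 3 shown cells: Bb3, C4, D4.
Carrying that up a 2nd forward: E4 → F#4.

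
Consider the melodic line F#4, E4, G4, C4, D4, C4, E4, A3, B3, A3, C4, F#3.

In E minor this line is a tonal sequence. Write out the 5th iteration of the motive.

Unit = 4 notes; the statements start on F#4, D4, B3, moving down a 3rd each time.
Carrying on: G3 → E3.
Statement 5 starts on E3 and keeps the same diatonic contour: E3 D3 F#3 B2.

E3 D3 F#3 B2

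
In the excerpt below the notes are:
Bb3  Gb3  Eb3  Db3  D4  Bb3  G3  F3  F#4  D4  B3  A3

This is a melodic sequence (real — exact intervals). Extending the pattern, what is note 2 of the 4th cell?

F#4

Grouping in 4s, the 2nd note of each cell is Gb3, Bb3, D4.
Each moves up a 3rd; the next is F#4.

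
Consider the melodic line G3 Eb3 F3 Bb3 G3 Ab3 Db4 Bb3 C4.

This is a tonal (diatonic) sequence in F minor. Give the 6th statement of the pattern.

The 3-note cells begin on G3, Bb3, Db4 — each up a 3rd from the last.
Extending up a 3rd: F4 → Ab4 → C5.
Statement 6 starts on C5 and keeps the same diatonic contour: C5 Ab4 Bb4.

C5 Ab4 Bb4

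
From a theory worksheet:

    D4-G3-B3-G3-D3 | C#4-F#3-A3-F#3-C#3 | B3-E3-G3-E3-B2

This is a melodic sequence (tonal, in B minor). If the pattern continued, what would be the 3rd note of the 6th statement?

D3

Grouping in 5s, the 3rd note of each cell is B3, A3, G3.
Extending down a 2nd: F#3 → E3 → D3.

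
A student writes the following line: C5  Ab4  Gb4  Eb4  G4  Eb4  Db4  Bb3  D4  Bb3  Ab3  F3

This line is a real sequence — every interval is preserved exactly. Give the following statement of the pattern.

Unit = 4 notes; the statements start on C5, G4, D4, moving down a 4th each time.
So cell 4 is A3 F3 Eb3 C3.

A3 F3 Eb3 C3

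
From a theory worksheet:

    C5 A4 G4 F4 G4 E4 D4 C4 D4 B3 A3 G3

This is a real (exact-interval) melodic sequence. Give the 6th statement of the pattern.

The 4-note cells begin on C5, G4, D4 — each down a 4th from the last.
Continuing the starts: A3 → E3 → B2.
So cell 6 is B2 G#2 F#2 E2.

B2 G#2 F#2 E2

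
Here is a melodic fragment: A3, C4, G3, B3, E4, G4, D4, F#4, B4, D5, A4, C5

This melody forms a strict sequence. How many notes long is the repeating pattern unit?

There are 12 notes; a 4-note unit gives 3 cells:
A3 C4 G3 B3 | E4 G4 D4 F#4 | B4 D5 A4 C5
Each cell is the previous one up a 5th — so the unit is 4 notes.

4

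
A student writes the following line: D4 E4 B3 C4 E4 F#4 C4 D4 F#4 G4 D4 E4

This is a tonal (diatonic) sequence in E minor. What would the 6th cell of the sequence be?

B4 C5 G4 A4

Taking 4-note groups, the heads are D4, E4, F#4: the pattern moves up a 2nd.
Carrying on: G4 → A4 → B4.
So cell 6 is B4 C5 G4 A4.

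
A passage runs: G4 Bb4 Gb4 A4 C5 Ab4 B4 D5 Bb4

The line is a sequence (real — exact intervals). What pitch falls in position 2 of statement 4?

E5

The unit is 3 notes. Position-2 pitches of the 3 shown cells: Bb4, C5, D5.
One more up a 2nd gives E5.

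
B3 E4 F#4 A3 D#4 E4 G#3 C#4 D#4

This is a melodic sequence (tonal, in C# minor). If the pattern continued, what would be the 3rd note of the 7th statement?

G#3

With 3-note cells, note 3 of each statement runs F#4, E4, D#4.
Each moves down a 2nd. Continuing: C#4 → B3 → A3 → G#3.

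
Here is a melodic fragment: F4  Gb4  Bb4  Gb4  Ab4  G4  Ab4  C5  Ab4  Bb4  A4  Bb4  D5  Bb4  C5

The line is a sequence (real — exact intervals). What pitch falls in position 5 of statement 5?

E5

The unit is 5 notes. Position-5 pitches of the 3 shown cells: Ab4, Bb4, C5.
Extending up a 2nd: D5 → E5.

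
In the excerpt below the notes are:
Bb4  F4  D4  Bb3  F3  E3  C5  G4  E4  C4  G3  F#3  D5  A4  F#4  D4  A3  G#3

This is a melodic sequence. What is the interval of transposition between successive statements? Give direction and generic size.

up a 2nd

With a 6-note motive the entries are Bb4, C5, D5, each up a 2nd from the previous.
Bb4 to C5 is up a 2nd.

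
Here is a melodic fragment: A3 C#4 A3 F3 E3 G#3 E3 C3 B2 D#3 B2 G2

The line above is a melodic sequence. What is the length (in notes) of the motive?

Try groups of 4 (3 cells in 12 notes):
A3 C#4 A3 F3 | E3 G#3 E3 C3 | B2 D#3 B2 G2
That's a consistent down a 4th shift per cell, and no other grouping gives one.

4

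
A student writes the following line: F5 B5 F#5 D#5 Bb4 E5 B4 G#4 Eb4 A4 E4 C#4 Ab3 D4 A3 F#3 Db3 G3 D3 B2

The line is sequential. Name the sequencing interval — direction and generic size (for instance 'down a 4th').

down a 5th

Unit = 4 notes; the statements start on F5, Bb4, Eb4, Ab3, Db3, moving down a 5th each time.
From F5 to Bb4: down a 5th.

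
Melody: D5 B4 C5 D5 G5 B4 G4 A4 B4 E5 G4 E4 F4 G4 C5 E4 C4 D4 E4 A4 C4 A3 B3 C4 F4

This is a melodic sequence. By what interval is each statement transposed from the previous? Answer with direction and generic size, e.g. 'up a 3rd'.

down a 3rd

The 5-note cells begin on D5, B4, G4, E4, C4 — each down a 3rd from the last.
D5 to B4 is down a 3rd.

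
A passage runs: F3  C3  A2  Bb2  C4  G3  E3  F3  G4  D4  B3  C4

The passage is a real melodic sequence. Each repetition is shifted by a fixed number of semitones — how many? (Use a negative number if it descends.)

7

The 4-note cells begin on F3, C4, G4 — each up a 5th from the last.
F3 to C4 spans +7 semitones.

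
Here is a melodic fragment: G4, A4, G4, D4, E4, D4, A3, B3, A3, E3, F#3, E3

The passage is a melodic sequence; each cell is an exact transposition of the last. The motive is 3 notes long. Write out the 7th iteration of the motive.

C#2 D#2 C#2

Taking 3-note groups, the heads are G4, D4, A3, E3: the pattern moves down a 4th.
Carrying on: B2 → F#2 → C#2.
Statement 7 starts on C#2 and keeps the same exact contour: C#2 D#2 C#2.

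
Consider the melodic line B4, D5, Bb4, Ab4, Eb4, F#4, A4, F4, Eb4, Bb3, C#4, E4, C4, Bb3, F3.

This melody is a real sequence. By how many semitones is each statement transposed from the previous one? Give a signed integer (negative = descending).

Taking 5-note groups, the heads are B4, F#4, C#4: the pattern moves down a 4th.
B4→F#4 is 66 − 71 = -5 semitones.

-5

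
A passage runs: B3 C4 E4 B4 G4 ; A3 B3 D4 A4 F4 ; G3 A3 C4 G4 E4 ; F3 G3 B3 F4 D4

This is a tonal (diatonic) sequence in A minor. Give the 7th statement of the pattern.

C3 D3 F3 C4 A3

Taking 5-note groups, the heads are B3, A3, G3, F3: the pattern moves down a 2nd.
Extending down a 2nd: E3 → D3 → C3.
So cell 7 is C3 D3 F3 C4 A3.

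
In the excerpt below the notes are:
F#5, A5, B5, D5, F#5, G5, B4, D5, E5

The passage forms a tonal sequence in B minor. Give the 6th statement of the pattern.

C#4 E4 F#4

With a 3-note motive the entries are F#5, D5, B4, each down a 3rd from the previous.
Extending down a 3rd: G4 → E4 → C#4.
Statement 6 starts on C#4 and keeps the same diatonic contour: C#4 E4 F#4.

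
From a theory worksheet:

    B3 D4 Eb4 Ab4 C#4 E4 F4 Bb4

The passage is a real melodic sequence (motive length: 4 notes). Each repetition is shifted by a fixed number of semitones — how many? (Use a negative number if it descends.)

2

With a 4-note motive the entries are B3, C#4, each up a 2nd from the previous.
B3 to C#4 spans +2 semitones.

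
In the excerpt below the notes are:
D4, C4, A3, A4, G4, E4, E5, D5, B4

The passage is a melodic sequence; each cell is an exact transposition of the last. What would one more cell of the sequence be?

B5 A5 F#5

Taking 3-note groups, the heads are D4, A4, E5: the pattern moves up a 5th.
From B5 the exact shape gives B5 A5 F#5.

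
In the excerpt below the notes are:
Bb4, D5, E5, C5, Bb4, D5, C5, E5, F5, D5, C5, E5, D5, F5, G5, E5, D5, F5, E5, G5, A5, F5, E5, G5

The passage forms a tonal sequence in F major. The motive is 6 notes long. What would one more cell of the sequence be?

With a 6-note motive the entries are Bb4, C5, D5, E5, each up a 2nd from the previous.
So cell 5 is F5 A5 Bb5 G5 F5 A5.

F5 A5 Bb5 G5 F5 A5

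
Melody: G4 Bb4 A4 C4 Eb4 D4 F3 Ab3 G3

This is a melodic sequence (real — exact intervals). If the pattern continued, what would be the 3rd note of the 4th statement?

Grouping in 3s, the 3rd note of each cell is A4, D4, G3.
One more down a 5th gives C3.

C3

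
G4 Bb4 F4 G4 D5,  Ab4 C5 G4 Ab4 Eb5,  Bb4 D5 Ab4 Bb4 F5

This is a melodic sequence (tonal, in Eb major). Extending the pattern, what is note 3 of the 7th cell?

Grouping in 5s, the 3rd note of each cell is F4, G4, Ab4.
Extending up a 2nd: Bb4 → C5 → D5 → Eb5.

Eb5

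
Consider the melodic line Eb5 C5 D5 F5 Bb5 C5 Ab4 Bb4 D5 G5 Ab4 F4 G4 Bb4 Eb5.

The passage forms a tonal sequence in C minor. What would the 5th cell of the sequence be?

D4 Bb3 C4 Eb4 Ab4

The 5-note cells begin on Eb5, C5, Ab4 — each down a 3rd from the last.
Continuing the starts: F4 → D4.
Statement 5 starts on D4 and keeps the same diatonic contour: D4 Bb3 C4 Eb4 Ab4.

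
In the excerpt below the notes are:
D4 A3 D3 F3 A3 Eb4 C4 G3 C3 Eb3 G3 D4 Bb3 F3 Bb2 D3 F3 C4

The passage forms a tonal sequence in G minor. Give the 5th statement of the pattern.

With a 6-note motive the entries are D4, C4, Bb3, each down a 2nd from the previous.
Extending down a 2nd: A3 → G3.
From G3 the diatonic shape gives G3 D3 G2 Bb2 D3 A3.

G3 D3 G2 Bb2 D3 A3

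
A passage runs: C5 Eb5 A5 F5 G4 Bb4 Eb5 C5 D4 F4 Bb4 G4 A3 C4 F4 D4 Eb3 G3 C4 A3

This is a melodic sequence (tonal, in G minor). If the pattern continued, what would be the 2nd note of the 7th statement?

A2

Grouping in 4s, the 2nd note of each cell is Eb5, Bb4, F4, C4, G3.
Each moves down a 4th. Continuing: D3 → A2.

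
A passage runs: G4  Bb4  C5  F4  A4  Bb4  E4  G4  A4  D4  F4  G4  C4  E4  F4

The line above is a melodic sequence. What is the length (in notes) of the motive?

3

Try groups of 3 (5 cells in 15 notes):
G4 Bb4 C5 | F4 A4 Bb4 | E4 G4 A4 | D4 F4 G4 | C4 E4 F4
Every group is a transposition down a 2nd of the one before; no shorter unit works.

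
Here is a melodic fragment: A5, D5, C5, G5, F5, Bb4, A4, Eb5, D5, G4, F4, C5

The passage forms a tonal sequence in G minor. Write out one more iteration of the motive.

The 4-note cells begin on A5, F5, D5 — each down a 3rd from the last.
So cell 4 is Bb4 Eb4 D4 A4.

Bb4 Eb4 D4 A4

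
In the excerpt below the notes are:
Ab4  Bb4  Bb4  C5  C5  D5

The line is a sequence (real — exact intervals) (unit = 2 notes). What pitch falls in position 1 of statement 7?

G#5

With 2-note cells, note 1 of each statement runs Ab4, Bb4, C5.
Each moves up a 2nd. Continuing: D5 → E5 → F#5 → G#5.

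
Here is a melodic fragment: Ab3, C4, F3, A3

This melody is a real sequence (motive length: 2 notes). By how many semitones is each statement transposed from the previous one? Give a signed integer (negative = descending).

Taking 2-note groups, the heads are Ab3, F3: the pattern moves down a 3rd.
Ab3→F3 is 53 − 56 = -3 semitones.

-3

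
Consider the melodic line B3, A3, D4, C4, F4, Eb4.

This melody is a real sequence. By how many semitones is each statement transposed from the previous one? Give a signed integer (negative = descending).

3

With a 2-note motive the entries are B3, D4, F4, each up a 3rd from the previous.
B3→D4 is 62 − 59 = 3 semitones.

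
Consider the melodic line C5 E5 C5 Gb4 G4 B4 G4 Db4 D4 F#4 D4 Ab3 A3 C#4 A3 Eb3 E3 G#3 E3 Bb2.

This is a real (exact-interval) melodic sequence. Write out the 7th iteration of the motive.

F#2 A#2 F#2 C2

Unit = 4 notes; the statements start on C5, G4, D4, A3, E3, moving down a 4th each time.
Continuing the starts: B2 → F#2.
Statement 7 starts on F#2 and keeps the same exact contour: F#2 A#2 F#2 C2.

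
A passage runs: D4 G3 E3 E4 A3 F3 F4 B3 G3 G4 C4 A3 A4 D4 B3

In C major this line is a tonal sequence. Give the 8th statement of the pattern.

Unit = 3 notes; the statements start on D4, E4, F4, G4, A4, moving up a 2nd each time.
Extending up a 2nd: B4 → C5 → D5.
Statement 8 starts on D5 and keeps the same diatonic contour: D5 G4 E4.

D5 G4 E4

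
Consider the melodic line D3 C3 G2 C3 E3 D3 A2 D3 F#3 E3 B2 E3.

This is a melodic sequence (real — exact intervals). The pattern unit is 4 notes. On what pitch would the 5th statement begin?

A#3

With a 4-note motive the entries are D3, E3, F#3, each up a 2nd from the previous.
Continuing: G#3 → A#3. Statement 5 starts on A#3.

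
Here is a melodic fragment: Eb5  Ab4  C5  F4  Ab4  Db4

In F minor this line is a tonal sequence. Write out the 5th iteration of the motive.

Unit = 2 notes; the statements start on Eb5, C5, Ab4, moving down a 3rd each time.
Carrying on: F4 → Db4.
From Db4 the diatonic shape gives Db4 G3.

Db4 G3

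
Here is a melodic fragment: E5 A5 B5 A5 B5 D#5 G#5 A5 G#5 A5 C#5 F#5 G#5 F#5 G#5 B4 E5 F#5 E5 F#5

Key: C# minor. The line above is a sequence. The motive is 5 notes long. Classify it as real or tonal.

tonal

Every note is diatonic to C# minor.
Cell 1 has +2 semitones from note 2 to 3, but cell 2 has +1 — the interval quality changes while the contour stays the same, which is the hallmark of a tonal sequence.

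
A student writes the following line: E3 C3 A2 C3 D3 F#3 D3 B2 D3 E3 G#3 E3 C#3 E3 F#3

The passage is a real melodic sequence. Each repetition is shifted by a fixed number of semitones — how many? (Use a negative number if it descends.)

2

With a 5-note motive the entries are E3, F#3, G#3, each up a 2nd from the previous.
Counting half-steps from E3 to F#3: 2.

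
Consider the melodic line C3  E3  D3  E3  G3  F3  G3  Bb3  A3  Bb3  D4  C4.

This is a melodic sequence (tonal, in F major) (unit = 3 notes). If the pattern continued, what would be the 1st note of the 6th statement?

Grouping in 3s, the 1st note of each cell is C3, E3, G3, Bb3.
Extending up a 3rd: D4 → F4.

F4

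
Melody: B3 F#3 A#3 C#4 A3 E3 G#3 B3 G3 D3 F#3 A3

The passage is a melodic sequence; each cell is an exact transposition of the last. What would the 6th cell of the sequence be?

Db3 Ab2 C3 Eb3

Taking 4-note groups, the heads are B3, A3, G3: the pattern moves down a 2nd.
Carrying on: F3 → Eb3 → Db3.
Statement 6 starts on Db3 and keeps the same exact contour: Db3 Ab2 C3 Eb3.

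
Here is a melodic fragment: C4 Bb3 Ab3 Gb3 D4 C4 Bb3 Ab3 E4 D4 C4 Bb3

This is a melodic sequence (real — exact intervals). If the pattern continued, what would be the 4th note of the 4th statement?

With 4-note cells, note 4 of each statement runs Gb3, Ab3, Bb3.
From Bb3, up a 2nd gives C4.

C4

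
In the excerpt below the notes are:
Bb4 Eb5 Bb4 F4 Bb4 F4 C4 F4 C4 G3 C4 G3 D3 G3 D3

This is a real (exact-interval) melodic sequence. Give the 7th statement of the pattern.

E2 A2 E2

With a 3-note motive the entries are Bb4, F4, C4, G3, D3, each down a 4th from the previous.
Continuing the starts: A2 → E2.
So cell 7 is E2 A2 E2.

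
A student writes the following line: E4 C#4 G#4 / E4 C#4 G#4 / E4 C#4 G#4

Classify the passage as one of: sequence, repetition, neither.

Each 3-note cell is identical (E4 C#4 G#4), restated at the same pitch.

repetition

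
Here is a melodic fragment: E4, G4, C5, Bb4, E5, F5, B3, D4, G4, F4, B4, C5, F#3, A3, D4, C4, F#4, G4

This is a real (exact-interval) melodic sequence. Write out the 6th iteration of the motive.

D#2 F#2 B2 A2 D#3 E3

Unit = 6 notes; the statements start on E4, B3, F#3, moving down a 4th each time.
Continuing the starts: C#3 → G#2 → D#2.
So cell 6 is D#2 F#2 B2 A2 D#3 E3.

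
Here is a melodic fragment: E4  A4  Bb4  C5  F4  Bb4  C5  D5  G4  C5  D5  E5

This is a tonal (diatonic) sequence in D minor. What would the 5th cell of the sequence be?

Bb4 E5 F5 G5

With a 4-note motive the entries are E4, F4, G4, each up a 2nd from the previous.
Extending up a 2nd: A4 → Bb4.
Statement 5 starts on Bb4 and keeps the same diatonic contour: Bb4 E5 F5 G5.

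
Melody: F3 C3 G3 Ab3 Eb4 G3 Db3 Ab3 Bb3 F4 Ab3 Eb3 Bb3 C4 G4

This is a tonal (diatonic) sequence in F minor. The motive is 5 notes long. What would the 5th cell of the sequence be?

With a 5-note motive the entries are F3, G3, Ab3, each up a 2nd from the previous.
Carrying on: Bb3 → C4.
So cell 5 is C4 G3 Db4 Eb4 Bb4.

C4 G3 Db4 Eb4 Bb4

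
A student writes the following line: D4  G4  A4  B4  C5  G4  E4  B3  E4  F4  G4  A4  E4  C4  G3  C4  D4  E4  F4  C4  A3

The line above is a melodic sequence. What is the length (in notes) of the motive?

Try groups of 7 (3 cells in 21 notes):
D4 G4 A4 B4 C5 G4 E4 | B3 E4 F4 G4 A4 E4 C4 | G3 C4 D4 E4 F4 C4 A3
Each cell is the previous one down a 3rd — so the unit is 7 notes.

7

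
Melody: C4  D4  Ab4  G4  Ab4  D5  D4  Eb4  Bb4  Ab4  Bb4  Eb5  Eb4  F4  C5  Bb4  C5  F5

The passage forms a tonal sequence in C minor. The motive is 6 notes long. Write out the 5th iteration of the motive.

Unit = 6 notes; the statements start on C4, D4, Eb4, moving up a 2nd each time.
Carrying on: F4 → G4.
From G4 the diatonic shape gives G4 Ab4 Eb5 D5 Eb5 Ab5.

G4 Ab4 Eb5 D5 Eb5 Ab5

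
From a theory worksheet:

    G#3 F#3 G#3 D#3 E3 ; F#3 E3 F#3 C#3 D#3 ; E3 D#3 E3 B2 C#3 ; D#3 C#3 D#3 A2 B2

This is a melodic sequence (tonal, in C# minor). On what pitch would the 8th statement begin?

G#2

Taking 5-note groups, the heads are G#3, F#3, E3, D#3: the pattern moves down a 2nd.
Extending the heads down a 2nd: C#3 → B2 → A2 → G#2.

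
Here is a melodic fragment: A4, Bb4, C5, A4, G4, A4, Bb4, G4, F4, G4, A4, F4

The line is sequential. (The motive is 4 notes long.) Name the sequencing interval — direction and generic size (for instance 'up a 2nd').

Taking 4-note groups, the heads are A4, G4, F4: the pattern moves down a 2nd.
From A4 to G4: down a 2nd.

down a 2nd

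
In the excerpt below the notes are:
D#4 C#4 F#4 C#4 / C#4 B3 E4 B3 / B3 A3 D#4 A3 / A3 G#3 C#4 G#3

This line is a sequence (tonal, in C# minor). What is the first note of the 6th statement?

With a 4-note motive the entries are D#4, C#4, B3, A3, each down a 2nd from the previous.
Extending the heads down a 2nd: G#3 → F#3.

F#3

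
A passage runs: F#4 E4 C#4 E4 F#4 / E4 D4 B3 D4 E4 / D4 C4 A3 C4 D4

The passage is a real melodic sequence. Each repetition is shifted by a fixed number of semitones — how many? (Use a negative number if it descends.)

-2

Taking 5-note groups, the heads are F#4, E4, D4: the pattern moves down a 2nd.
F#4 to E4 spans -2 semitones.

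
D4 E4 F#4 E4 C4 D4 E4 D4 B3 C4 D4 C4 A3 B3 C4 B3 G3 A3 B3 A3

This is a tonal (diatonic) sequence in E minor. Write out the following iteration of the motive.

F#3 G3 A3 G3

The 4-note cells begin on D4, C4, B3, A3, G3 — each down a 2nd from the last.
So cell 6 is F#3 G3 A3 G3.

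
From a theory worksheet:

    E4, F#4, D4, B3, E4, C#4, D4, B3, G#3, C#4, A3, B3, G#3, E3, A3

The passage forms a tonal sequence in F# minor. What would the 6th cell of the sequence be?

B2 C#3 A2 F#2 B2

Taking 5-note groups, the heads are E4, C#4, A3: the pattern moves down a 3rd.
Continuing the starts: F#3 → D3 → B2.
Statement 6 starts on B2 and keeps the same diatonic contour: B2 C#3 A2 F#2 B2.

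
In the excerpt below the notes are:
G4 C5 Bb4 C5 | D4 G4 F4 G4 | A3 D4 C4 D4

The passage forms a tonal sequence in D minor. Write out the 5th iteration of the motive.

Bb2 E3 D3 E3

Unit = 4 notes; the statements start on G4, D4, A3, moving down a 4th each time.
Carrying on: E3 → Bb2.
Statement 5 starts on Bb2 and keeps the same diatonic contour: Bb2 E3 D3 E3.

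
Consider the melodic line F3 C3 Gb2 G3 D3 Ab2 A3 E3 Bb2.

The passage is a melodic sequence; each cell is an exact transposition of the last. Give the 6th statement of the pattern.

Taking 3-note groups, the heads are F3, G3, A3: the pattern moves up a 2nd.
Extending up a 2nd: B3 → C#4 → D#4.
From D#4 the exact shape gives D#4 A#3 E3.

D#4 A#3 E3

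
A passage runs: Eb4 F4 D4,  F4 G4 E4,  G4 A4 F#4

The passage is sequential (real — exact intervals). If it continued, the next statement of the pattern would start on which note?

A4

The 3-note cells begin on Eb4, F4, G4 — each up a 2nd from the last.
One more step up a 2nd gives A4.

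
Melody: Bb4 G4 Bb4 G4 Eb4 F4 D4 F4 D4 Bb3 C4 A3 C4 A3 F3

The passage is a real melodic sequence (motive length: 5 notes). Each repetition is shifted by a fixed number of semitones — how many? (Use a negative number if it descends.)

-5

Taking 5-note groups, the heads are Bb4, F4, C4: the pattern moves down a 4th.
Bb4 to F4 spans -5 semitones.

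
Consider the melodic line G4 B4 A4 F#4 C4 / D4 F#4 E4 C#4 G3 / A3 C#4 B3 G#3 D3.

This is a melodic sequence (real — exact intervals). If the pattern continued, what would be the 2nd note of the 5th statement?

D#3

With 5-note cells, note 2 of each statement runs B4, F#4, C#4.
Each moves down a 4th. Continuing: G#3 → D#3.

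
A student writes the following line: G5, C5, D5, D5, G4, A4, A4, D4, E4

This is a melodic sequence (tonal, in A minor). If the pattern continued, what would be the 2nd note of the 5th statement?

E3

Grouping in 3s, the 2nd note of each cell is C5, G4, D4.
Each moves down a 4th. Continuing: A3 → E3.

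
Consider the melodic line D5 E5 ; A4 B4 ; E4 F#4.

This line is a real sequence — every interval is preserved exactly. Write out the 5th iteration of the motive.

The 2-note cells begin on D5, A4, E4 — each down a 4th from the last.
Extending down a 4th: B3 → F#3.
From F#3 the exact shape gives F#3 G#3.

F#3 G#3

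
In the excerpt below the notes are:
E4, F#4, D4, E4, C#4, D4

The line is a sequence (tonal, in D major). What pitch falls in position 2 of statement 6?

The unit is 2 notes. Position-2 pitches of the 3 shown cells: F#4, E4, D4.
Extending down a 2nd: C#4 → B3 → A3.

A3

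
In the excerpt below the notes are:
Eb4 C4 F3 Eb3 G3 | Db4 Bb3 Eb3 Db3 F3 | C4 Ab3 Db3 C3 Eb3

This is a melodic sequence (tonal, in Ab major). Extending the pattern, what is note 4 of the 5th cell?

Ab2

Grouping in 5s, the 4th note of each cell is Eb3, Db3, C3.
Extending down a 2nd: Bb2 → Ab2.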